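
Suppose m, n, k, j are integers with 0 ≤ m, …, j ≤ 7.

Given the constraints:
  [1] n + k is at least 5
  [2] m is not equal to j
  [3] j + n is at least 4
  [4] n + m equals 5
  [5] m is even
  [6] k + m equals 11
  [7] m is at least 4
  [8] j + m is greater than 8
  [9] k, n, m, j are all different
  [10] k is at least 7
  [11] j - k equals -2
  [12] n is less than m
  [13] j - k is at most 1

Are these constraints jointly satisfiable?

Setting (m, n, k, j) = (4, 1, 7, 5) satisfies everything: constraint 1: n + k = 8; constraint 3: j + n = 6; constraint 4: n + m = 5, and the others follow.

Satisfiable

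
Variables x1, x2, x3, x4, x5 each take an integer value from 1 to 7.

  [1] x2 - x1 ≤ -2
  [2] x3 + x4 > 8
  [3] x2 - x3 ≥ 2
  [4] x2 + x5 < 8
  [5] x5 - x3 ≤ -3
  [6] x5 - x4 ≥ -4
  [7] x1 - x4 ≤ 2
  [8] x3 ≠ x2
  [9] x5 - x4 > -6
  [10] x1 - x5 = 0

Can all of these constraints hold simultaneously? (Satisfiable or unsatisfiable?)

Constraints 1, 3, 5, 6, and 7 give x3 − x5 ≥ 3, x5 − x4 ≥ -4, x4 − x1 ≥ -2, x1 − x2 ≥ 2, x2 − x3 ≥ 2.
Adding all 5 inequalities: the left sides telescope to 0, and the right sides sum to 3 + (-4) + (-2) + 2 + 2 = 1. So 0 ≥ 1, which is false.

Unsatisfiable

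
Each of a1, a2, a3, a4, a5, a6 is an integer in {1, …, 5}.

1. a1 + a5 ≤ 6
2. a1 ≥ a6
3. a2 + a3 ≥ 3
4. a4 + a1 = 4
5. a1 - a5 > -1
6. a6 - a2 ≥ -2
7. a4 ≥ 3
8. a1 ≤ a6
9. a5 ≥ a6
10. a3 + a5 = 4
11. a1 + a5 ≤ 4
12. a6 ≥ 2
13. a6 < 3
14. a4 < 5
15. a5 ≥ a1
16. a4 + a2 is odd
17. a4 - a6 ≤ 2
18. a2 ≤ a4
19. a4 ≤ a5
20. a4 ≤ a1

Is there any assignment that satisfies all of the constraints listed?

From constraints 2 and 12: a1 ≥ a6 ≥ 2. From constraints 7 and 19: a5 ≥ a4 ≥ 3. Hence a1 + a5 ≥ 5. But constraint 11 requires a1 + a5 ≤ 4, and 4 < 5. Contradiction.

Unsatisfiable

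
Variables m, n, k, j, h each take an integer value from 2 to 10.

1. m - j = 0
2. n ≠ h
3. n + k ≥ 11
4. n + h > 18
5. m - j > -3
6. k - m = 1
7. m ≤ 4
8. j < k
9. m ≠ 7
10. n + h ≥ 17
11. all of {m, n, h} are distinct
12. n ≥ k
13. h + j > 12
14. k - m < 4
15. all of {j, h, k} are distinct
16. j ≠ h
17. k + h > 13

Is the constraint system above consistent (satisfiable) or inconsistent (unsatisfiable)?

Setting (m, n, k, j, h) = (3, 9, 4, 3, 10) satisfies everything: constraint 1: m - j = 0; constraint 3: n + k = 13, and the others follow.

Satisfiable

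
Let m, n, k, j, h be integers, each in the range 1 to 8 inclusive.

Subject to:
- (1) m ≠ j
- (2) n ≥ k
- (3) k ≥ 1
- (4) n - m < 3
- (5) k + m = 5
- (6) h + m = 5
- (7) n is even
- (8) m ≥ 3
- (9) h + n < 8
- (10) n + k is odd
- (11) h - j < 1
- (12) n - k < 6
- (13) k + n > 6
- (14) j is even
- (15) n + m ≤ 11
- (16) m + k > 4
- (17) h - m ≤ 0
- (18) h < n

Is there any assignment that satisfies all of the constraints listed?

Satisfiable

The assignment m = 4, n = 6, k = 1, j = 2, h = 1 works:
  constraint 4 holds since n - m = 2.
  constraint 5 holds since k + m = 5.
  constraint 6 holds since h + m = 5.
The rest check out directly.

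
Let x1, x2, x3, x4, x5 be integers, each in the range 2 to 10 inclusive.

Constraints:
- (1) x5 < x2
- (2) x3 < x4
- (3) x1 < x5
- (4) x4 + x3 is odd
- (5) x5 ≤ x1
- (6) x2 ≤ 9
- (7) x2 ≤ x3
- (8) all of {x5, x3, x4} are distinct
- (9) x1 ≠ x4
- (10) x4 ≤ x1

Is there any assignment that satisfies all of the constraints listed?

Constraints 1, 2, 3, 7, and 10 give x2 ≤ x3, x3 < x4, x4 ≤ x1, x1 < x5, x5 < x2. Chaining: x2 ≤ x3 < x4 ≤ x1 < x5 < x2, which forces x2 < x2 — impossible.

Unsatisfiable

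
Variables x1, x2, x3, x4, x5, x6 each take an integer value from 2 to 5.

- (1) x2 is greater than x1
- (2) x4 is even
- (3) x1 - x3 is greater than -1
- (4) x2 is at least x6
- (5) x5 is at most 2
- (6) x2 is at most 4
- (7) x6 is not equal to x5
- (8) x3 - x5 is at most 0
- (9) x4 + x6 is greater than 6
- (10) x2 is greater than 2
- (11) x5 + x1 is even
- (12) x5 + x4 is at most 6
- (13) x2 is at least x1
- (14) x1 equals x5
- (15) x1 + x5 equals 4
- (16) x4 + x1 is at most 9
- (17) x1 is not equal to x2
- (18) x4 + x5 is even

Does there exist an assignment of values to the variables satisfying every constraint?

Satisfiable

The assignment x1 = 2, x2 = 4, x3 = 2, x4 = 4, x5 = 2, x6 = 3 works:
  constraint 3 holds since x1 - x3 = 0.
  constraint 8 holds since x3 - x5 = 0.
  constraint 9 holds since x4 + x6 = 7.
The rest check out directly.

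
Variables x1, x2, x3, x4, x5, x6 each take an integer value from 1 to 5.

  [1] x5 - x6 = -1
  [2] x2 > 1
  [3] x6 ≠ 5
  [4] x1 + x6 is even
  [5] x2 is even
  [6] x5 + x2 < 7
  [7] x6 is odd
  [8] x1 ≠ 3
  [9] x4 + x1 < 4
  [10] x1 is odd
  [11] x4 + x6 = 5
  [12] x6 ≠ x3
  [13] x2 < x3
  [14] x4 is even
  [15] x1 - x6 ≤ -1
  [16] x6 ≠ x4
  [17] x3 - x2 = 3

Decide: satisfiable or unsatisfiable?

The assignment x1 = 1, x2 = 2, x3 = 5, x4 = 2, x5 = 2, x6 = 3 works:
  constraint 1 holds since x5 - x6 = -1.
  constraint 6 holds since x5 + x2 = 4.
The rest check out directly.

Satisfiable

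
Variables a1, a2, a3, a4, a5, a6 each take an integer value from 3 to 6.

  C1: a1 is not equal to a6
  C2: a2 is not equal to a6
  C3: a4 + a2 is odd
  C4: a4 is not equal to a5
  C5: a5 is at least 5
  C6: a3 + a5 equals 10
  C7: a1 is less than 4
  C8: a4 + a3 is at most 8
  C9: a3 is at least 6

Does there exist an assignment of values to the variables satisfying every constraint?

Unsatisfiable

From constraint 9: a3 ≥ 6. From constraint 5: a5 ≥ 5. Hence a3 + a5 ≥ 11. But constraint 6 requires a3 + a5 = 10, and 10 < 11. Contradiction.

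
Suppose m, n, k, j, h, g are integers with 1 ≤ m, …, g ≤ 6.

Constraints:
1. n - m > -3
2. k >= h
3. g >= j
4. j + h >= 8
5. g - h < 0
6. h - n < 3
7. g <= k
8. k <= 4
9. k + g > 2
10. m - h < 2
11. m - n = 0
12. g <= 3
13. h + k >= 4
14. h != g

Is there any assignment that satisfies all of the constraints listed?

Unsatisfiable

From constraints 3 and 12: j ≤ g ≤ 3. From constraints 2 and 8: h ≤ k ≤ 4. Hence j + h ≤ 7. But constraint 4 requires j + h ≥ 8, and 8 > 7. Contradiction.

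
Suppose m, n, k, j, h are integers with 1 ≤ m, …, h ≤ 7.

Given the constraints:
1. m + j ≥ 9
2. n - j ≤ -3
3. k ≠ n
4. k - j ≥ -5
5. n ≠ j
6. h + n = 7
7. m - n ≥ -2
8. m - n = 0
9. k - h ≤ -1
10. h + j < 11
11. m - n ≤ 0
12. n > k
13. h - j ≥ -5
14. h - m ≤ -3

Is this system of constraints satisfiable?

Unsatisfiable

Constraints 2, 4, 9, 11, and 14 give m − h ≥ 3, h − k ≥ 1, k − j ≥ -5, j − n ≥ 3, n − m ≥ 0.
Adding all 5 inequalities: the left sides telescope to 0, and the right sides sum to 3 + 1 + (-5) + 3 + 0 = 2. So 0 ≥ 2, which is false.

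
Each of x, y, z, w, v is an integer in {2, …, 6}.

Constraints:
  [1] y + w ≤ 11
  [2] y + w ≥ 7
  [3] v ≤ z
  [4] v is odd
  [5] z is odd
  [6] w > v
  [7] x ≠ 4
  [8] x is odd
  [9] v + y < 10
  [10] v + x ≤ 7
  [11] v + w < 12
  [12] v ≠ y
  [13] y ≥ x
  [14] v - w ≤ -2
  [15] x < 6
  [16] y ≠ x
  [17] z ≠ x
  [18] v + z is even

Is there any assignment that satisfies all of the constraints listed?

Take x = 3, y = 4, z = 5, w = 6, v = 3. Then constraint 1: y + w = 10; constraint 2: y + w = 10, and every other listed constraint is also met.

Satisfiable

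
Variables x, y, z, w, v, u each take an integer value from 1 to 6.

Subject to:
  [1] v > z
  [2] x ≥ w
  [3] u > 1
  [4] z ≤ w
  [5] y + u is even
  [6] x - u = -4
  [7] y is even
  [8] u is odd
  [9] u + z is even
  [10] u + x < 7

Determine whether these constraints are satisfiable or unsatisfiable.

Constraint 7 makes y even and constraint 8 makes u odd, so y + u must be odd. Constraint 5 says y + u is even — contradiction.

Unsatisfiable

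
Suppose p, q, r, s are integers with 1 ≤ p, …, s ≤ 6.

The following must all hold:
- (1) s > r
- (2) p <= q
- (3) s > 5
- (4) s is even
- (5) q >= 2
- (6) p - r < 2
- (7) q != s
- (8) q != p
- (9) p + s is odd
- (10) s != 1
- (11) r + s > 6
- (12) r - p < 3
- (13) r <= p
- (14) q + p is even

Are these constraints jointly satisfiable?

Satisfiable

Try p = 3, q = 5, r = 3, s = 6.
Check constraint 6: p - r = 0; constraint 11: r + s = 9. The remaining constraints are straightforward to verify.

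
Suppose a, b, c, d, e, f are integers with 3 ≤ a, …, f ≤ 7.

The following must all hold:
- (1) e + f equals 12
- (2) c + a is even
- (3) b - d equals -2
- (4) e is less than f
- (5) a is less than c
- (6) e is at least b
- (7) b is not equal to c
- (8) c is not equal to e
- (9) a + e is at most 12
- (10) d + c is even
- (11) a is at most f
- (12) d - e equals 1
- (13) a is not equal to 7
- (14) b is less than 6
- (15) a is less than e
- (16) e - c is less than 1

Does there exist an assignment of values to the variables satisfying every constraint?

One satisfying assignment is a = 4, b = 4, c = 6, d = 6, e = 5, f = 7.
For the less obvious constraints — constraint 1: e + f = 12; constraint 3: b - d = -2; constraint 9: a + e = 9 — and the others hold by inspection.

Satisfiable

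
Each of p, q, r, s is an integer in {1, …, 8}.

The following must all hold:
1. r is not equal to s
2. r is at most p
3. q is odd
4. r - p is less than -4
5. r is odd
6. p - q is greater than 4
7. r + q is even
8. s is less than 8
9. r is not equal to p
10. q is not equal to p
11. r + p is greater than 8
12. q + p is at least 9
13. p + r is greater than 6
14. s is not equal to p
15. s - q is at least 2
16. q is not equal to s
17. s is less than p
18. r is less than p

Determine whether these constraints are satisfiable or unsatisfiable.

Try p = 8, q = 1, r = 1, s = 5.
Check constraint 4: r - p = -7; constraint 6: p - q = 7; constraint 11: r + p = 9. The remaining constraints are straightforward to verify.

Satisfiable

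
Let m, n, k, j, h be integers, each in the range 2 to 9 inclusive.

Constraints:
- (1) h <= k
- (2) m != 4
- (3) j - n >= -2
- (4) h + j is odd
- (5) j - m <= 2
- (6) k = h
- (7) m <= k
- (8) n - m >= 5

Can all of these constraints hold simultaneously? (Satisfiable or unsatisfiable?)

Constraints 3, 5, and 8 give j − n ≥ -2, n − m ≥ 5, m − j ≥ -2.
Adding all 3 inequalities: the left sides telescope to 0, and the right sides sum to (-2) + 5 + (-2) = 1. So 0 ≥ 1, which is false.

Unsatisfiable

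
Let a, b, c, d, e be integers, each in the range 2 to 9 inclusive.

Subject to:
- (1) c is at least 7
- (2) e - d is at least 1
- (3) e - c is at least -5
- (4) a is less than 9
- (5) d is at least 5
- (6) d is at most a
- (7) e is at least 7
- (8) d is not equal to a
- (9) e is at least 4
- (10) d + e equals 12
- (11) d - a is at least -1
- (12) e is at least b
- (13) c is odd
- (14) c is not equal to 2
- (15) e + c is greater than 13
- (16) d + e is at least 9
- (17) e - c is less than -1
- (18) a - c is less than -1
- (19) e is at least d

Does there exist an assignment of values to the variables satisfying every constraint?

Satisfiable

Take a = 6, b = 2, c = 9, d = 5, e = 7. Then constraint 2: e - d = 2; constraint 3: e - c = -2, and every other listed constraint is also met.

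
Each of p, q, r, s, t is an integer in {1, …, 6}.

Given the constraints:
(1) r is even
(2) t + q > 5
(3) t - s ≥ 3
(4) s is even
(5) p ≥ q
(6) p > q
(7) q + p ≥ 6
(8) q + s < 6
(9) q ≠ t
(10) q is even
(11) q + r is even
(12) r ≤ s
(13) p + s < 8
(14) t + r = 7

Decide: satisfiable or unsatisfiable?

Take p = 4, q = 2, r = 2, s = 2, t = 5. Then constraint 2: t + q = 7; constraint 3: t - s = 3, and every other listed constraint is also met.

Satisfiable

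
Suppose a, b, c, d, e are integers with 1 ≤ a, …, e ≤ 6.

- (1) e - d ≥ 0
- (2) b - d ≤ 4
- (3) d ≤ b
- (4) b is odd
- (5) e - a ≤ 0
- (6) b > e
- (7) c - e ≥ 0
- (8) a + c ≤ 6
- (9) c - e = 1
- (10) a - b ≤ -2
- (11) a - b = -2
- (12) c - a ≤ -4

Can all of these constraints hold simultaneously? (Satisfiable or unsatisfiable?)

Unsatisfiable

Constraints 1, 2, 7, 10, and 12 give d − b ≥ -4, b − a ≥ 2, a − c ≥ 4, c − e ≥ 0, e − d ≥ 0.
Adding all 5 inequalities: the left sides telescope to 0, and the right sides sum to (-4) + 2 + 4 + 0 + 0 = 2. So 0 ≥ 2, which is false.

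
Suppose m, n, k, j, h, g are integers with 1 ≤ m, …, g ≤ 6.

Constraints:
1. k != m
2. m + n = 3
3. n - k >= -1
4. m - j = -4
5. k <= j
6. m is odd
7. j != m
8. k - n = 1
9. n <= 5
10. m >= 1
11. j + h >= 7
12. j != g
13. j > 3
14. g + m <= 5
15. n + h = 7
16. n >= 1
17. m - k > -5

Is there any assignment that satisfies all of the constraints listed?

One satisfying assignment is m = 1, n = 2, k = 3, j = 5, h = 5, g = 1.
For the less obvious constraints — constraint 2: m + n = 3; constraint 3: n - k = -1 — and the others hold by inspection.

Satisfiable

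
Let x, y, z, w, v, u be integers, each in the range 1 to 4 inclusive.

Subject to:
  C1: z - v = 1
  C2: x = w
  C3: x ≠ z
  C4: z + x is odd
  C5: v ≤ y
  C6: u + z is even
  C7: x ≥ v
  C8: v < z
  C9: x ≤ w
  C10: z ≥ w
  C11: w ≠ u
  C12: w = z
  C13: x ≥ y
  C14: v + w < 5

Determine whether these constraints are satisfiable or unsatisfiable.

Unsatisfiable

From constraints 2 and 12, x = w = z, so x = z. But constraint 3 says x ≠ z. Contradiction.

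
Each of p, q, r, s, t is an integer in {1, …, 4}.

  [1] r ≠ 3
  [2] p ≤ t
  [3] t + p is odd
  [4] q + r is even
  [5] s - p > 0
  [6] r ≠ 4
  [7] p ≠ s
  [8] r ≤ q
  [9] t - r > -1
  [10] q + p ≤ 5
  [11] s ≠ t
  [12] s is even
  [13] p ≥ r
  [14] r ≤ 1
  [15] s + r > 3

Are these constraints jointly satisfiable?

Setting (p, q, r, s, t) = (2, 1, 1, 4, 3) satisfies everything: constraint 5: s - p = 2; constraint 9: t - r = 2; constraint 10: q + p = 3, and the others follow.

Satisfiable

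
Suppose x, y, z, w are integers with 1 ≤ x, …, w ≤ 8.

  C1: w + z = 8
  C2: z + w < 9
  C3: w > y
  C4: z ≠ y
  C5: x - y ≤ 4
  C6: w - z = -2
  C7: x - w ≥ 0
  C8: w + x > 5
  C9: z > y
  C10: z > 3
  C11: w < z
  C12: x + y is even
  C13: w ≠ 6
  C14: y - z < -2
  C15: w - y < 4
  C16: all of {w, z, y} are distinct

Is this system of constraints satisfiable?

Satisfiable

The assignment x = 3, y = 1, z = 5, w = 3 works:
  constraint 1 holds since w + z = 8.
  constraint 2 holds since z + w = 8.
  constraint 5 holds since x - y = 2.
The rest check out directly.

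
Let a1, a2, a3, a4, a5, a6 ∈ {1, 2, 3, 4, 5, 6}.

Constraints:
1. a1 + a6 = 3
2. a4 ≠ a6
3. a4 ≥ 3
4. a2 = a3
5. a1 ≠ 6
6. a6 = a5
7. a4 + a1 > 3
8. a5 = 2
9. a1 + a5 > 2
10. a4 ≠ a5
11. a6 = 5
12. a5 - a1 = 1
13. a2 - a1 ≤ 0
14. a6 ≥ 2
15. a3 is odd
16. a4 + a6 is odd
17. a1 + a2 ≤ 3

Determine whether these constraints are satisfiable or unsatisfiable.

Unsatisfiable

Constraint 11 fixes a6 = 5 and constraint 8 fixes a5 = 2, but constraint 6 requires a6 = a5. Since 5 ≠ 2, contradiction.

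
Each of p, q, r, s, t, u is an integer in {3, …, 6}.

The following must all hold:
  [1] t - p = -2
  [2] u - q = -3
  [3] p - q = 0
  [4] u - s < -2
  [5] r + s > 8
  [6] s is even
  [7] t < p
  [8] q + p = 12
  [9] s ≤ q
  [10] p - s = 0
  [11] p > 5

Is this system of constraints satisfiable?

Satisfiable

Take p = 6, q = 6, r = 3, s = 6, t = 4, u = 3. Then constraint 1: t - p = -2; constraint 2: u - q = -3; constraint 3: p - q = 0, and every other listed constraint is also met.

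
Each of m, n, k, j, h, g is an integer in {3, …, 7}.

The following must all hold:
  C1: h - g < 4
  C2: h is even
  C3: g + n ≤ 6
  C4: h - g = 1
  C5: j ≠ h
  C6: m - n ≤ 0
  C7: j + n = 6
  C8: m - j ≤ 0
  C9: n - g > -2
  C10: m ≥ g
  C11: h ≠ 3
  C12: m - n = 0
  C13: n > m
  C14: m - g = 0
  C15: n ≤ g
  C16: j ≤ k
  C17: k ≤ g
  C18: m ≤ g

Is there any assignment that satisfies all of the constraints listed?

Constraints 10, 13, and 15 give g ≤ m, m < n, n ≤ g. Chaining: g ≤ m < n ≤ g, which forces g < g — impossible.

Unsatisfiable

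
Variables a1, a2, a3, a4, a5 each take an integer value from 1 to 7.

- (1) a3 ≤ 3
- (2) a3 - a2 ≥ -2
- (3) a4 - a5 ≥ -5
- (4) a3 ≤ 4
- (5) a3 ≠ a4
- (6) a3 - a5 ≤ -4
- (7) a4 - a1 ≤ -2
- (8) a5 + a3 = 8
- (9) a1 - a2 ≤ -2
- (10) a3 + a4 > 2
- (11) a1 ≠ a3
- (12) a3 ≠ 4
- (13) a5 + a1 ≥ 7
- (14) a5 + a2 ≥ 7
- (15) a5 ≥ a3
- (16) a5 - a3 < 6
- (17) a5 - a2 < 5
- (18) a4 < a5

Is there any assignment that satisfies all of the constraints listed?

Constraints 2, 3, 6, 7, and 9 give a4 − a5 ≥ -5, a5 − a3 ≥ 4, a3 − a2 ≥ -2, a2 − a1 ≥ 2, a1 − a4 ≥ 2.
Adding all 5 inequalities: the left sides telescope to 0, and the right sides sum to (-5) + 4 + (-2) + 2 + 2 = 1. So 0 ≥ 1, which is false.

Unsatisfiable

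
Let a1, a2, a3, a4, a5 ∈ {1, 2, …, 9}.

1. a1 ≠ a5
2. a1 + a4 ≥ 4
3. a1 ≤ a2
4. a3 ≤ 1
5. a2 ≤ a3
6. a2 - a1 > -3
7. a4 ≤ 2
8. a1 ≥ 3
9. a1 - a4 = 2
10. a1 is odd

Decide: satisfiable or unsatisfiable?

Unsatisfiable

From constraints 3 and 8: a2 ≥ a1 and a1 ≥ 3, so a2 ≥ 3. From constraints 4 and 5: a2 ≤ a3 and a3 ≤ 1, so a2 ≤ 1. But 1 < 3, so no value of a2 works.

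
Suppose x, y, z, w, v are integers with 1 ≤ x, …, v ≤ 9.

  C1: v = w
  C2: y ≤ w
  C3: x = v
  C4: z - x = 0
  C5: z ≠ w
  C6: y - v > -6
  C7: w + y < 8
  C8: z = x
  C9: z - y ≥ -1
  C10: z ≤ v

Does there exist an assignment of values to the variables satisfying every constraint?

From constraints 1, 3, and 8, z = x = v = w, so z = w. But constraint 5 says z ≠ w. Contradiction.

Unsatisfiable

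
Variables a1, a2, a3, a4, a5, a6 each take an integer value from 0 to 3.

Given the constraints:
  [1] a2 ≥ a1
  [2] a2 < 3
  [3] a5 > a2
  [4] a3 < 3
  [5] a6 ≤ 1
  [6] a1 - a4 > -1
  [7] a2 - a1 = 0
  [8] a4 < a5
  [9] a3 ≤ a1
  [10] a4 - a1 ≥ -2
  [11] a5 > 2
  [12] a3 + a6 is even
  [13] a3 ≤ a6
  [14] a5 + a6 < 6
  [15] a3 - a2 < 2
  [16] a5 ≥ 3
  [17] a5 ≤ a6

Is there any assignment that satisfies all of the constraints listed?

Unsatisfiable

From constraint 16: a5 ≥ 3. From constraints 5 and 17: a5 ≤ a6 and a6 ≤ 1, so a5 ≤ 1. But 1 < 3, so no value of a5 works.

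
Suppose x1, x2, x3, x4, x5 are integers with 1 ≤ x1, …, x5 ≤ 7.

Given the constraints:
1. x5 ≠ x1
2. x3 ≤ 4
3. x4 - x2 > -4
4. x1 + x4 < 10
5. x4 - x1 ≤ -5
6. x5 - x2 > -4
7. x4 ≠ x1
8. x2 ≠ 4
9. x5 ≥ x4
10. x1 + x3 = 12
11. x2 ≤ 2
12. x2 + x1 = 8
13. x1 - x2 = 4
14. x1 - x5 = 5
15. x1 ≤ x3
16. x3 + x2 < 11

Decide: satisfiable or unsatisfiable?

Unsatisfiable

From constraint 11: x2 ≤ 2. From constraints 2 and 15: x1 ≤ x3 ≤ 4. Hence x2 + x1 ≤ 6. But constraint 12 requires x2 + x1 = 8, and 8 > 6. Contradiction.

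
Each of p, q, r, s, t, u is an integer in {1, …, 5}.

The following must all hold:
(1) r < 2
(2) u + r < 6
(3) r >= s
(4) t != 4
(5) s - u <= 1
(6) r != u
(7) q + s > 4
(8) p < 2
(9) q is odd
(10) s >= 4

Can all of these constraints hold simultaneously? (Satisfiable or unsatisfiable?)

From constraints 3 and 10: r ≥ s and s ≥ 4, so r ≥ 4. From constraint 1: r ≤ 1. But 1 < 4, so no value of r works.

Unsatisfiable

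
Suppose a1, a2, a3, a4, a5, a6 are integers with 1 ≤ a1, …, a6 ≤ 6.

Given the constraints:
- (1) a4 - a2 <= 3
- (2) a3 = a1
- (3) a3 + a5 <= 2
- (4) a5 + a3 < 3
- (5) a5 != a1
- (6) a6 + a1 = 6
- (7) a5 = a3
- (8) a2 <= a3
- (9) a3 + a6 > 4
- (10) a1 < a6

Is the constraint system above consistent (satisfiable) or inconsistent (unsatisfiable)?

Unsatisfiable

From constraints 2 and 7, a5 = a3 = a1, so a5 = a1. But constraint 5 says a5 ≠ a1. Contradiction.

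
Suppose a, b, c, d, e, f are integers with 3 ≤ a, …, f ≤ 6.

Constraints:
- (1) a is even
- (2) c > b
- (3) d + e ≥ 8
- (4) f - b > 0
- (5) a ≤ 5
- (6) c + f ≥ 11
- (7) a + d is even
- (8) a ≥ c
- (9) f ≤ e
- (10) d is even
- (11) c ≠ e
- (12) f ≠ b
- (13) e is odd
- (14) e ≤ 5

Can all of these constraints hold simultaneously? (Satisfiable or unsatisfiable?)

Unsatisfiable

From constraints 5 and 8: c ≤ a ≤ 5. From constraints 9 and 14: f ≤ e ≤ 5. Hence c + f ≤ 10. But constraint 6 requires c + f ≥ 11, and 11 > 10. Contradiction.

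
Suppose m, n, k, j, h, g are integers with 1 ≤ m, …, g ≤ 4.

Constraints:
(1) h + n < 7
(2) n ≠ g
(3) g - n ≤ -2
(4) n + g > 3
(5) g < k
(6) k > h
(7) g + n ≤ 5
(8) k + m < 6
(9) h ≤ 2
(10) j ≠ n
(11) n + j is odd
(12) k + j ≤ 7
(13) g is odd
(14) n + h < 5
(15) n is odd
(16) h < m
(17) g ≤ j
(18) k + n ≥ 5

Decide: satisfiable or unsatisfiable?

The assignment m = 3, n = 3, k = 2, j = 4, h = 1, g = 1 works:
  constraint 1 holds since h + n = 4.
  constraint 3 holds since g - n = -2.
The rest check out directly.

Satisfiable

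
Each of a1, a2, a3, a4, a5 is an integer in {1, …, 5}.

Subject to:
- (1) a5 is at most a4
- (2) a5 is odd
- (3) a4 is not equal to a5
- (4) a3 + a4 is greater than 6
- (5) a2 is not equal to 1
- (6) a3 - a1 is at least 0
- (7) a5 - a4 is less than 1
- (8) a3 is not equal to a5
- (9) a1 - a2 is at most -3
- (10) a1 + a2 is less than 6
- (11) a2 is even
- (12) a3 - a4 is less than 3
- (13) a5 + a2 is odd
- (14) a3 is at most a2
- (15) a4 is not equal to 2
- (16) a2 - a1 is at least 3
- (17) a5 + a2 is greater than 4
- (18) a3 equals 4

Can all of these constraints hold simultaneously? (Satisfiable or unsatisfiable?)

Satisfiable

The assignment a1 = 1, a2 = 4, a3 = 4, a4 = 3, a5 = 1 works:
  constraint 4 holds since a3 + a4 = 7.
  constraint 6 holds since a3 - a1 = 3.
The rest check out directly.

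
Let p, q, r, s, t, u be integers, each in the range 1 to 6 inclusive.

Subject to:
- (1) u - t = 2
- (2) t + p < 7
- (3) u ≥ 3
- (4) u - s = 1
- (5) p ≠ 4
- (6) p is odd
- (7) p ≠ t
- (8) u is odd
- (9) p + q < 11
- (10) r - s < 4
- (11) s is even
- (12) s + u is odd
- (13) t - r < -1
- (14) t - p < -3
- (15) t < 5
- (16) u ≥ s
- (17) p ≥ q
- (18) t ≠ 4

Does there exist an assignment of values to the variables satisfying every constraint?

Satisfiable

Try p = 5, q = 5, r = 5, s = 2, t = 1, u = 3.
Check constraint 1: u - t = 2; constraint 2: t + p = 6; constraint 4: u - s = 1. The remaining constraints are straightforward to verify.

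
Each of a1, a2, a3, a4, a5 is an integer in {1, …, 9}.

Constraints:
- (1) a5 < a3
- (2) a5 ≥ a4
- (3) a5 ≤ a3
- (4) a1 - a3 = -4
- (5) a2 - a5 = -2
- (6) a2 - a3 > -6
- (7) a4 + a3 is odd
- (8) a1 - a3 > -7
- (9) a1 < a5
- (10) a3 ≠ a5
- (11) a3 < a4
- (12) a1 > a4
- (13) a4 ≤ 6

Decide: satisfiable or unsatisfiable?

Unsatisfiable

Constraints 1, 9, 11, and 12 give a5 < a3, a3 < a4, a4 < a1, a1 < a5. Chaining: a5 < a3 < a4 < a1 < a5, which forces a5 < a5 — impossible.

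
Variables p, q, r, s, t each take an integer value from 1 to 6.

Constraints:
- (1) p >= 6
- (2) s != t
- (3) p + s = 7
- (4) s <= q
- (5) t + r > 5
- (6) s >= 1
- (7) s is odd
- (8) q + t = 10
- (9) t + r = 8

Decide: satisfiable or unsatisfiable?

Satisfiable

Try p = 6, q = 6, r = 4, s = 1, t = 4.
Check constraint 3: p + s = 7; constraint 5: t + r = 8. The remaining constraints are straightforward to verify.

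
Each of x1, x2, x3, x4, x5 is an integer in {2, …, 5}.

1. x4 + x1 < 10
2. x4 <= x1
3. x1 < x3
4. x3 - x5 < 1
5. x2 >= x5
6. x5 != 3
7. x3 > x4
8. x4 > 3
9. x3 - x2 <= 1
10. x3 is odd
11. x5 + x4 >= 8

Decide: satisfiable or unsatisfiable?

One satisfying assignment is x1 = 4, x2 = 5, x3 = 5, x4 = 4, x5 = 5.
For the less obvious constraints — constraint 1: x4 + x1 = 8; constraint 4: x3 - x5 = 0 — and the others hold by inspection.

Satisfiable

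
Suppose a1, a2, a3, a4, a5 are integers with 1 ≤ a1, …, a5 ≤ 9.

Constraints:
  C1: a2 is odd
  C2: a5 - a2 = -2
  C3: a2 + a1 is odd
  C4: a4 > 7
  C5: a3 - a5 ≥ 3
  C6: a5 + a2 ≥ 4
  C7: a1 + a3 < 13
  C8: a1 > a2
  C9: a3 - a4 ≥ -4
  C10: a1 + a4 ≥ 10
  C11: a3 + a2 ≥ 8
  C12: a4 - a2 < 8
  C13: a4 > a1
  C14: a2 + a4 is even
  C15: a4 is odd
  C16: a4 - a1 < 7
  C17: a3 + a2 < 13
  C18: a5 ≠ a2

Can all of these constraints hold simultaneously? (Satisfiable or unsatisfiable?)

Try a1 = 4, a2 = 3, a3 = 7, a4 = 9, a5 = 1.
Check constraint 2: a5 - a2 = -2; constraint 5: a3 - a5 = 6. The remaining constraints are straightforward to verify.

Satisfiable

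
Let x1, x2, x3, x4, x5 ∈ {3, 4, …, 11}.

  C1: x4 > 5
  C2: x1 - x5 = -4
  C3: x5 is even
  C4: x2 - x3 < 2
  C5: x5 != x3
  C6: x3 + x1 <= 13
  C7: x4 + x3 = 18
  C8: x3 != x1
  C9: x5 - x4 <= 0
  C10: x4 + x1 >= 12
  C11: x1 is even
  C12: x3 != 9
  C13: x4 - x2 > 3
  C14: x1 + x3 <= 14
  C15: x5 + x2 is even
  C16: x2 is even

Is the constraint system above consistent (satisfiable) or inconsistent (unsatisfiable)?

Take x1 = 4, x2 = 6, x3 = 7, x4 = 11, x5 = 8. Then constraint 2: x1 - x5 = -4; constraint 4: x2 - x3 = -1, and every other listed constraint is also met.

Satisfiable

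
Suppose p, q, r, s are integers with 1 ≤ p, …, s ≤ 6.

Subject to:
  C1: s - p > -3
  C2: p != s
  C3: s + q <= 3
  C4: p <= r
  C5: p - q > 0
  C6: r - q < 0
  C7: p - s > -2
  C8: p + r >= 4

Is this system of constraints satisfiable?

Constraints 4, 5, and 6 give p ≤ r, r < q, q < p. Chaining: p ≤ r < q < p, which forces p < p — impossible.

Unsatisfiable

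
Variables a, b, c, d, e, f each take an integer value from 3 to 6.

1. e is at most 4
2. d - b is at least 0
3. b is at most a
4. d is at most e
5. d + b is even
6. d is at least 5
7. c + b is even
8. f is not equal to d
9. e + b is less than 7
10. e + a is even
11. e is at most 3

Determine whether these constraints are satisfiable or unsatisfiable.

Unsatisfiable

From constraint 6: d ≥ 5. From constraints 1 and 4: d ≤ e and e ≤ 4, so d ≤ 4. But 4 < 5, so no value of d works.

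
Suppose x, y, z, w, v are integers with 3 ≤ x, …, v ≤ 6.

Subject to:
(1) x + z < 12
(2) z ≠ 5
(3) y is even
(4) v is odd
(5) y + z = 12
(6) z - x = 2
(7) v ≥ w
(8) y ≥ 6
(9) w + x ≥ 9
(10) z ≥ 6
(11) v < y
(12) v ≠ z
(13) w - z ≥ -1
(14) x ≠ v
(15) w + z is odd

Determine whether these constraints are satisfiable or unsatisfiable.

Satisfiable

Try x = 4, y = 6, z = 6, w = 5, v = 5.
Check constraint 1: x + z = 10; constraint 5: y + z = 12. The remaining constraints are straightforward to verify.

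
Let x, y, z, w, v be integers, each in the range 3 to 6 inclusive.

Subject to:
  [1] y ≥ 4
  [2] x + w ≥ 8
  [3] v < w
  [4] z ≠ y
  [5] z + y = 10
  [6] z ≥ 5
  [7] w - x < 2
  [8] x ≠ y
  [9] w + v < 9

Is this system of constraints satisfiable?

Satisfiable

Setting (x, y, z, w, v) = (5, 4, 6, 4, 3) satisfies everything: constraint 2: x + w = 9; constraint 5: z + y = 10; constraint 7: w - x = -1, and the others follow.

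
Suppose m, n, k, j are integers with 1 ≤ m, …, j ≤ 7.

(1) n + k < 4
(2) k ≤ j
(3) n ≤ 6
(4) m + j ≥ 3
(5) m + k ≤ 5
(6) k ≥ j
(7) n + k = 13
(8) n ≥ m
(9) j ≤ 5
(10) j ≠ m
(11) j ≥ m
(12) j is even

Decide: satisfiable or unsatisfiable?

Unsatisfiable

From constraint 3: n ≤ 6. From constraints 2 and 9: k ≤ j ≤ 5. Hence n + k ≤ 11. But constraint 7 requires n + k = 13, and 13 > 11. Contradiction.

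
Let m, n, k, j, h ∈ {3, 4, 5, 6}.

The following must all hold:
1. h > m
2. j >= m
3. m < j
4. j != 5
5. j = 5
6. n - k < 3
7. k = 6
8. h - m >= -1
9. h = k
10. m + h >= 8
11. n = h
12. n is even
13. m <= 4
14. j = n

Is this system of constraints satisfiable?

Constraint 5 fixes j = 5 and constraint 7 fixes k = 6. Constraints 9, 11, and 14 give j = n = h = k, so j = k. But 5 ≠ 6 — contradiction.

Unsatisfiable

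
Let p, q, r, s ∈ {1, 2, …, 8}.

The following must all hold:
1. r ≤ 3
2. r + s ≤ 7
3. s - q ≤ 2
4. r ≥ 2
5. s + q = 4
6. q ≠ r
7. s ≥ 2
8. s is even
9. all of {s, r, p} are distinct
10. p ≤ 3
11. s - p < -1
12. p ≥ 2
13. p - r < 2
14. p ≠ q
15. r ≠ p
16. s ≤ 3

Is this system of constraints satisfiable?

Constraints 1, 4, 7, 10, 12, and 16 confine each of s, r, p to the 2 values {2, 3}.
Constraint 9 requires all 3 of them to be distinct, but only 2 values are available — impossible by the pigeonhole principle.

Unsatisfiable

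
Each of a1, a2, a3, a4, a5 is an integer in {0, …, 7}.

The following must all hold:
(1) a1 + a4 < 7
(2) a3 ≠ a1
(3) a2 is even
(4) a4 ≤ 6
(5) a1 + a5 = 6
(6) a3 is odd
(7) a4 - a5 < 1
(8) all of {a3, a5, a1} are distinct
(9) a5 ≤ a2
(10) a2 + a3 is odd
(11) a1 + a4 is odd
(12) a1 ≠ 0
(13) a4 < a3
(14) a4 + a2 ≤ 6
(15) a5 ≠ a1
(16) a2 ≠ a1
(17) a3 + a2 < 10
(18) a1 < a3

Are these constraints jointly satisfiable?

Satisfiable

The assignment a1 = 4, a2 = 2, a3 = 7, a4 = 1, a5 = 2 works:
  constraint 1 holds since a1 + a4 = 5.
  constraint 5 holds since a1 + a5 = 6.
  constraint 7 holds since a4 - a5 = -1.
The rest check out directly.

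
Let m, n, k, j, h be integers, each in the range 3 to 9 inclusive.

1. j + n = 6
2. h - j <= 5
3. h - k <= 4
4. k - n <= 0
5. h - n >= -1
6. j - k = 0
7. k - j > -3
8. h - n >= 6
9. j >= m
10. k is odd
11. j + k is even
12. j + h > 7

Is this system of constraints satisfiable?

Constraints 3, 4, and 8 give n − k ≥ 0, k − h ≥ -4, h − n ≥ 6.
Adding all 3 inequalities: the left sides telescope to 0, and the right sides sum to 0 + (-4) + 6 = 2. So 0 ≥ 2, which is false.

Unsatisfiable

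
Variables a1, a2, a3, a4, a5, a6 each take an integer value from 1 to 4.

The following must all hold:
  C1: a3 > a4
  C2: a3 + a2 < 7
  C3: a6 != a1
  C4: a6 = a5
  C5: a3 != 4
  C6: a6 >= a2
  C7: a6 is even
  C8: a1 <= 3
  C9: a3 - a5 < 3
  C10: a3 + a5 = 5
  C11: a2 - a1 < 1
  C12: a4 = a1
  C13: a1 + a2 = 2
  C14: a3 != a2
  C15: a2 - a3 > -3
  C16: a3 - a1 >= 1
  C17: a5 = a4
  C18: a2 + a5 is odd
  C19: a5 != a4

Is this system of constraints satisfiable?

From constraints 4, 12, and 17, a6 = a5 = a4 = a1, so a6 = a1. But constraint 3 says a6 ≠ a1. Contradiction.

Unsatisfiable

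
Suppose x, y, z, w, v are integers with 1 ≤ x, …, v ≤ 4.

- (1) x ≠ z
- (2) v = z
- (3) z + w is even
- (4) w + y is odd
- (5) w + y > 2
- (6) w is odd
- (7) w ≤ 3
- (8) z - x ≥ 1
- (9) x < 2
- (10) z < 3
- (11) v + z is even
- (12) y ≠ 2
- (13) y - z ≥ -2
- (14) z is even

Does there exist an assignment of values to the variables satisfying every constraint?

Constraint 14 makes z even and constraint 6 makes w odd, so z + w must be odd. Constraint 3 says z + w is even — contradiction.

Unsatisfiable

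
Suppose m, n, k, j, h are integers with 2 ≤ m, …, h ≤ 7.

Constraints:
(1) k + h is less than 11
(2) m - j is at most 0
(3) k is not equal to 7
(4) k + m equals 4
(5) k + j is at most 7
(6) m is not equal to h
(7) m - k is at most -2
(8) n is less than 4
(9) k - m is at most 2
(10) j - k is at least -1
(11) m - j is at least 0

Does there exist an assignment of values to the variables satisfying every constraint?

Constraints 7, 10, and 11 give j − k ≥ -1, k − m ≥ 2, m − j ≥ 0.
Adding all 3 inequalities: the left sides telescope to 0, and the right sides sum to (-1) + 2 + 0 = 1. So 0 ≥ 1, which is false.

Unsatisfiable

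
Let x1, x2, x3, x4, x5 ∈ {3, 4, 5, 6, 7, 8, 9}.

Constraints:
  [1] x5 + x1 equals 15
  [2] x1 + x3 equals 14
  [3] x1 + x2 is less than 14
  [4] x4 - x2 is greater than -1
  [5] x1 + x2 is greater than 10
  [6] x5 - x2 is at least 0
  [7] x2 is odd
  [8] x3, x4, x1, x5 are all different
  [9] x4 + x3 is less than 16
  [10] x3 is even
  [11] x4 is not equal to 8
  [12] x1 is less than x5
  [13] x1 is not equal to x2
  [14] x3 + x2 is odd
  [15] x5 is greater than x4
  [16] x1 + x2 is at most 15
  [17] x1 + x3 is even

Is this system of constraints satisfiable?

Setting (x1, x2, x3, x4, x5) = (6, 7, 8, 7, 9) satisfies everything: constraint 1: x5 + x1 = 15; constraint 2: x1 + x3 = 14, and the others follow.

Satisfiable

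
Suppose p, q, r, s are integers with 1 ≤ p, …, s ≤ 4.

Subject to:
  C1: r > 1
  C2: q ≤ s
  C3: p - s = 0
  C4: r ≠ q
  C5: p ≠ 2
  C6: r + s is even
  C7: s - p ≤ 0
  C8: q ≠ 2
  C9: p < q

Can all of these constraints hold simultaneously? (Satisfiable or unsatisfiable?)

Constraints 2, 7, and 9 give q ≤ s, s ≤ p, p < q. Chaining: q ≤ s ≤ p < q, which forces q < q — impossible.

Unsatisfiable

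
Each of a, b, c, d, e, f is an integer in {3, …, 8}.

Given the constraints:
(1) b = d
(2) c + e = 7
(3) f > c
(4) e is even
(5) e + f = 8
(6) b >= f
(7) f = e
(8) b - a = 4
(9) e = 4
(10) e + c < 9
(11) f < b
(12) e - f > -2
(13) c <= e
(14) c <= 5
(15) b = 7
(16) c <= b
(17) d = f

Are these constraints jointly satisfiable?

Unsatisfiable

Constraint 15 fixes b = 7 and constraint 9 fixes e = 4. Constraints 1, 7, and 17 give b = d = f = e, so b = e. But 7 ≠ 4 — contradiction.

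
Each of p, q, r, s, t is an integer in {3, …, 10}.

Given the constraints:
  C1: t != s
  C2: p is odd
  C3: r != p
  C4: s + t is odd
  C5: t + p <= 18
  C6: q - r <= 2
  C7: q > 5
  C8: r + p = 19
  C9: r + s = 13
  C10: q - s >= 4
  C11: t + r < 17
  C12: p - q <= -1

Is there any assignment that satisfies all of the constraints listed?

Try p = 9, q = 10, r = 10, s = 3, t = 6.
Check constraint 5: t + p = 15; constraint 6: q - r = 0. The remaining constraints are straightforward to verify.

Satisfiable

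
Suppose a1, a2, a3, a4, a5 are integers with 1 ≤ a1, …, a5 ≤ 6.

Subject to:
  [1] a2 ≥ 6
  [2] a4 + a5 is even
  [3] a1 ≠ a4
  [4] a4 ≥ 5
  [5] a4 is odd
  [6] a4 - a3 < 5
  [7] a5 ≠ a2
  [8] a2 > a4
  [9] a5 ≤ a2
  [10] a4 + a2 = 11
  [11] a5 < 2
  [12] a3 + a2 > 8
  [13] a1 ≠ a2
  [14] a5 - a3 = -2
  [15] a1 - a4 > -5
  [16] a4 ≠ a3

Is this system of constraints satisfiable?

Setting (a1, a2, a3, a4, a5) = (3, 6, 3, 5, 1) satisfies everything: constraint 6: a4 - a3 = 2; constraint 10: a4 + a2 = 11; constraint 12: a3 + a2 = 9, and the others follow.

Satisfiable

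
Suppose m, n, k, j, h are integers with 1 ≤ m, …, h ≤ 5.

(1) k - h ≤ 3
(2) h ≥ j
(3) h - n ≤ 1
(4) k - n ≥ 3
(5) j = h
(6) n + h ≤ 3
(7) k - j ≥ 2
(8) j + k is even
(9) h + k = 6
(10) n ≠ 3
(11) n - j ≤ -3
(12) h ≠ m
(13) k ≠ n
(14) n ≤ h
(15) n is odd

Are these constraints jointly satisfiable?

Constraints 1, 3, 7, and 11 give n − h ≥ -1, h − k ≥ -3, k − j ≥ 2, j − n ≥ 3.
Adding all 4 inequalities: the left sides telescope to 0, and the right sides sum to (-1) + (-3) + 2 + 3 = 1. So 0 ≥ 1, which is false.

Unsatisfiable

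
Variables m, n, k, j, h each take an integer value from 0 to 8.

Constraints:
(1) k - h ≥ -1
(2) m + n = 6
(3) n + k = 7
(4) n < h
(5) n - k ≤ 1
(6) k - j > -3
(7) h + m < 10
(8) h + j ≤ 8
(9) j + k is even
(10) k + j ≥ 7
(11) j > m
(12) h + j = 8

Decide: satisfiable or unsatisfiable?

Satisfiable

Try m = 3, n = 3, k = 4, j = 4, h = 4.
Check constraint 1: k - h = 0; constraint 2: m + n = 6; constraint 3: n + k = 7. The remaining constraints are straightforward to verify.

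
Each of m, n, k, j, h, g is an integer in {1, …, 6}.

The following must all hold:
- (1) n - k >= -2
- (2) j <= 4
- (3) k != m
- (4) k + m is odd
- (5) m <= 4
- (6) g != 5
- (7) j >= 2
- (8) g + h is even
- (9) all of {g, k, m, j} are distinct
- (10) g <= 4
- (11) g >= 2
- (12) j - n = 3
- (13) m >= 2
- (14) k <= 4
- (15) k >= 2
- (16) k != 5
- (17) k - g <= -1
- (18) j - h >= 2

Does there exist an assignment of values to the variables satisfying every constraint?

Unsatisfiable

Constraints 2, 5, 7, 10, 11, 13, 14, and 15 confine each of g, k, m, j to the 3 values {2, …, 4}.
Constraint 9 requires all 4 of them to be distinct, but only 3 values are available — impossible by the pigeonhole principle.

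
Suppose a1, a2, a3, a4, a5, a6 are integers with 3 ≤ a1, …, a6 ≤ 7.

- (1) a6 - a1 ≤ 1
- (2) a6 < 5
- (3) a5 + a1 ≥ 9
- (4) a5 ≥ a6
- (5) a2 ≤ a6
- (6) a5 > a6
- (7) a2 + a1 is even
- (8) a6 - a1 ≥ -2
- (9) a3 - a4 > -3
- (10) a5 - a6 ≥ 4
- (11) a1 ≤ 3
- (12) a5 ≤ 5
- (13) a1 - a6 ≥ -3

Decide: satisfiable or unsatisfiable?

Unsatisfiable

From constraint 12: a5 ≤ 5. From constraint 11: a1 ≤ 3. Hence a5 + a1 ≤ 8. But constraint 3 requires a5 + a1 ≥ 9, and 9 > 8. Contradiction.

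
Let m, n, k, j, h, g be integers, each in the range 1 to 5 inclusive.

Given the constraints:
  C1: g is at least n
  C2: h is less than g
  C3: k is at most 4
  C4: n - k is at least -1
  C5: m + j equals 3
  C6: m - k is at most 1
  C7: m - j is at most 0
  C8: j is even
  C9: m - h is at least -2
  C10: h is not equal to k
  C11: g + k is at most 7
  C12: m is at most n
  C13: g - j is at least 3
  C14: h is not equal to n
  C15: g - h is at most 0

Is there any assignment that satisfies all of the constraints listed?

Unsatisfiable

Constraints 7, 9, 13, and 15 give g − j ≥ 3, j − m ≥ 0, m − h ≥ -2, h − g ≥ 0.
Adding all 4 inequalities: the left sides telescope to 0, and the right sides sum to 3 + 0 + (-2) + 0 = 1. So 0 ≥ 1, which is false.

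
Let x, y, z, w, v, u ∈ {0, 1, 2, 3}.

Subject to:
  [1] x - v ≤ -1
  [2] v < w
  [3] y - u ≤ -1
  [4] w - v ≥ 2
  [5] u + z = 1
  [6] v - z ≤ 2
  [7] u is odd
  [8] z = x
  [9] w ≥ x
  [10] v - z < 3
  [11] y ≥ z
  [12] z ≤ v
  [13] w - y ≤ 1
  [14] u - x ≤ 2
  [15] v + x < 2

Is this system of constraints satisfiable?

Unsatisfiable

Constraints 1, 3, 4, 13, and 14 give u − y ≥ 1, y − w ≥ -1, w − v ≥ 2, v − x ≥ 1, x − u ≥ -2.
Adding all 5 inequalities: the left sides telescope to 0, and the right sides sum to 1 + (-1) + 2 + 1 + (-2) = 1. So 0 ≥ 1, which is false.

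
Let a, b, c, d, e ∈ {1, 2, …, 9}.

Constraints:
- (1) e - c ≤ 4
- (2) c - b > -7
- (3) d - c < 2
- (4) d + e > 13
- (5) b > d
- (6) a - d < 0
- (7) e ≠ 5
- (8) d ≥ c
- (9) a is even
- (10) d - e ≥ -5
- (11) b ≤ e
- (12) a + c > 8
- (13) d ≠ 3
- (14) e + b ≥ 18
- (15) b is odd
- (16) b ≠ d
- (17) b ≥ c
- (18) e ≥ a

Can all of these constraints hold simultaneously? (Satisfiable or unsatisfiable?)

Satisfiable

Setting (a, b, c, d, e) = (4, 9, 5, 5, 9) satisfies everything: constraint 1: e - c = 4; constraint 2: c - b = -4; constraint 3: d - c = 0, and the others follow.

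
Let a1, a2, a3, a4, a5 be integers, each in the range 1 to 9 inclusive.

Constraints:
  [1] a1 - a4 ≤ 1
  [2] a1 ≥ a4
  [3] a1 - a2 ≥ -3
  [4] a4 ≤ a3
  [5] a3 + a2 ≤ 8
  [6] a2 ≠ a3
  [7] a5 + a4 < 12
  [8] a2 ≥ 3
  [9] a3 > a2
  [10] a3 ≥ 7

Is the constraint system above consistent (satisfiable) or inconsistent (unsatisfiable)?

Unsatisfiable

From constraint 10: a3 ≥ 7. From constraint 8: a2 ≥ 3. Hence a3 + a2 ≥ 10. But constraint 5 requires a3 + a2 ≤ 8, and 8 < 10. Contradiction.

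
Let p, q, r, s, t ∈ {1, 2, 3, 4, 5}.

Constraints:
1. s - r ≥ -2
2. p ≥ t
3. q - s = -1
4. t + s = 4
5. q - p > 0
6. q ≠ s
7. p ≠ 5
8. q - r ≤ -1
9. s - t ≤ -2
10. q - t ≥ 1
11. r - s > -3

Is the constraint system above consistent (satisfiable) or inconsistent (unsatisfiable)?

Constraints 1, 8, 9, and 10 give q − t ≥ 1, t − s ≥ 2, s − r ≥ -2, r − q ≥ 1.
Adding all 4 inequalities: the left sides telescope to 0, and the right sides sum to 1 + 2 + (-2) + 1 = 2. So 0 ≥ 2, which is false.

Unsatisfiable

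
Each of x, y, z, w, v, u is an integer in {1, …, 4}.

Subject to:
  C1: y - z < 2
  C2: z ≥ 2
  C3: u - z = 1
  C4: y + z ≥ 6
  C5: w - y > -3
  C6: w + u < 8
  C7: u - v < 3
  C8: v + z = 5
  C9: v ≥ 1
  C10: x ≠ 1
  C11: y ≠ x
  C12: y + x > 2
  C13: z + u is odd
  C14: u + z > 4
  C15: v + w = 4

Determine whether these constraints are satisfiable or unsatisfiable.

Take x = 2, y = 3, z = 3, w = 2, v = 2, u = 4. Then constraint 1: y - z = 0; constraint 3: u - z = 1; constraint 4: y + z = 6, and every other listed constraint is also met.

Satisfiable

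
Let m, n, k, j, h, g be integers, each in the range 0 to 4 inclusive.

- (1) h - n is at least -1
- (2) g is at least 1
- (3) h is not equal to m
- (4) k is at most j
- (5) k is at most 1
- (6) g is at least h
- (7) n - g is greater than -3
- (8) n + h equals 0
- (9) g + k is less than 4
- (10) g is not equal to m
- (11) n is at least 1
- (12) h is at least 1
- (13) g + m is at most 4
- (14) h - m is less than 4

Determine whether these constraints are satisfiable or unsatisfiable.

From constraint 11: n ≥ 1. From constraint 12: h ≥ 1. Hence n + h ≥ 2. But constraint 8 requires n + h = 0, and 0 < 2. Contradiction.

Unsatisfiable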